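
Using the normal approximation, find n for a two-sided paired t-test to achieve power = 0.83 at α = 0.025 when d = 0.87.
n = 14 pairs

Sample size formula (paired t-test, normal approximation):
n = ((z_{α/2} + z_β) / d)²

z_{α/2} = 2.241 (for α = 0.025, two-sided)
z_β = 0.954 (for power = 0.83)
d = 0.87

n = ((2.241 + 0.954) / 0.87)²
n = (3.672)²
n ≈ 13.48
Round up to the next whole number: n = 14 pairs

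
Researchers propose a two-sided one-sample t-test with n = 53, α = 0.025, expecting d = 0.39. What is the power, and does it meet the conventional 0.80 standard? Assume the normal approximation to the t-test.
Power ≈ 0.73; the study is underpowered (power < 0.80)

Power calculation (one-sample t-test, normal approximation):
z_β = d · √n - z_{α/2}
z_β = 0.39 · √53 - 2.241
z_β = 0.39 · 7.280 - 2.241
z_β = 0.598

Power = Φ(z_β) = Φ(0.598) ≈ 0.725

Effect size d = 0.39 is small by Cohen's convention (0.2/0.5/0.8).

Threshold: power ≥ 0.80 is conventionally adequate.
Power ≈ 0.73 → the study is underpowered (power < 0.80).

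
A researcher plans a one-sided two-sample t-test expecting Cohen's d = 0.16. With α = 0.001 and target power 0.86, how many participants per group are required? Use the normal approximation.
n = 1359 per group

Sample size formula (two-sample t-test, normal approximation):
n = 2 · ((z_α + z_β) / d)²

z_α = 3.090 (for α = 0.001, one-sided)
z_β = 1.080 (for power = 0.86)
d = 0.16

n = 2 · ((3.090 + 1.080) / 0.16)²
n = 2 · (26.063)²
n ≈ 1358.56
Round up to the next whole number: n = 1359 per group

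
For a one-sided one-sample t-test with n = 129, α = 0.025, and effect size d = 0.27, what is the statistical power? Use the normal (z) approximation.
Power ≈ 0.87

Power calculation (one-sample t-test, normal approximation):
z_β = d · √n - z_α
z_β = 0.27 · √129 - 1.960
z_β = 0.27 · 11.358 - 1.960
z_β = 1.107

Power = Φ(z_β) = Φ(1.107) ≈ 0.866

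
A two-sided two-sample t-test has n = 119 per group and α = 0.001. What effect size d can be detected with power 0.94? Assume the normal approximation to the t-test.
d ≈ 0.63

Minimum detectable effect (two-sample t-test, normal approximation):
d = (z_{α/2} + z_β) / √(n/2)
d = (3.291 + 1.555) / √(119/2)
d = 4.845 / 7.714
d ≈ 0.63

By Cohen's convention (0.2 small / 0.5 medium / 0.8 large): medium effect.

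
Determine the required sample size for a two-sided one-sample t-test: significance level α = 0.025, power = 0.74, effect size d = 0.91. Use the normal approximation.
n = 11

Sample size formula (one-sample t-test, normal approximation):
n = ((z_{α/2} + z_β) / d)²

z_{α/2} = 2.241 (for α = 0.025, two-sided)
z_β = 0.643 (for power = 0.74)
d = 0.91

n = ((2.241 + 0.643) / 0.91)²
n = (3.169)²
n ≈ 10.04
Round up to the next whole number: n = 11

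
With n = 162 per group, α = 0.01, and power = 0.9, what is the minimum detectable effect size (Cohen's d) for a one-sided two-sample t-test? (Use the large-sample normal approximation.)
d ≈ 0.40

Minimum detectable effect (two-sample t-test, normal approximation):
d = (z_α + z_β) / √(n/2)
d = (2.326 + 1.282) / √(162/2)
d = 3.608 / 9.000
d ≈ 0.40

By Cohen's convention (0.2 small / 0.5 medium / 0.8 large): small effect.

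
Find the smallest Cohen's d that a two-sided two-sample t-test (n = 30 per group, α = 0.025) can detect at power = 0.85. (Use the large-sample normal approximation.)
d ≈ 0.85

Minimum detectable effect (two-sample t-test, normal approximation):
d = (z_{α/2} + z_β) / √(n/2)
d = (2.241 + 1.036) / √(30/2)
d = 3.278 / 3.873
d ≈ 0.85

By Cohen's convention (0.2 small / 0.5 medium / 0.8 large): large effect.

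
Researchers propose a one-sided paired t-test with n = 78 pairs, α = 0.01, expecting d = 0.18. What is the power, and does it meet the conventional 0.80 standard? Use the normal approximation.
Power ≈ 0.23; the study is underpowered (power < 0.80)

Power calculation (paired t-test, normal approximation):
z_β = d · √n - z_α
z_β = 0.18 · √78 - 2.326
z_β = 0.18 · 8.832 - 2.326
z_β = -0.737

Power = Φ(z_β) = Φ(-0.737) ≈ 0.231

Effect size d = 0.18 is very small by Cohen's convention (0.2/0.5/0.8).

Threshold: power ≥ 0.80 is conventionally adequate.
Power ≈ 0.23 → the study is underpowered (power < 0.80).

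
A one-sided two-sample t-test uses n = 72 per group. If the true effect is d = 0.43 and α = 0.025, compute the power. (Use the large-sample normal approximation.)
Power ≈ 0.73

Power calculation (two-sample t-test, normal approximation):
z_β = d · √(n/2) - z_α
z_β = 0.43 · √(72/2) - 1.960
z_β = 0.43 · 6.000 - 1.960
z_β = 0.620

Power = Φ(z_β) = Φ(0.620) ≈ 0.732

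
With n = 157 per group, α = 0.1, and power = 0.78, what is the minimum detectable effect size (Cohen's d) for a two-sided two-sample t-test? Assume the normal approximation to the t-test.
d ≈ 0.27

Minimum detectable effect (two-sample t-test, normal approximation):
d = (z_{α/2} + z_β) / √(n/2)
d = (1.645 + 0.772) / √(157/2)
d = 2.417 / 8.860
d ≈ 0.27

By Cohen's convention (0.2 small / 0.5 medium / 0.8 large): small effect.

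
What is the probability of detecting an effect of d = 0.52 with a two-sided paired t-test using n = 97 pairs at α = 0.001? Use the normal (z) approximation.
Power ≈ 0.97

Power calculation (paired t-test, normal approximation):
z_β = d · √n - z_{α/2}
z_β = 0.52 · √97 - 3.291
z_β = 0.52 · 9.849 - 3.291
z_β = 1.831

Power = Φ(z_β) = Φ(1.831) ≈ 0.966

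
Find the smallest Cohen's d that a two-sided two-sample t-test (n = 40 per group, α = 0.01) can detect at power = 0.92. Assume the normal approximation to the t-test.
d ≈ 0.89

Minimum detectable effect (two-sample t-test, normal approximation):
d = (z_{α/2} + z_β) / √(n/2)
d = (2.576 + 1.405) / √(40/2)
d = 3.981 / 4.472
d ≈ 0.89

By Cohen's convention (0.2 small / 0.5 medium / 0.8 large): large effect.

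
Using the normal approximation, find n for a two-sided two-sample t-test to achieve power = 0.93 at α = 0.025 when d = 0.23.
n = 523 per group

Sample size formula (two-sample t-test, normal approximation):
n = 2 · ((z_{α/2} + z_β) / d)²

z_{α/2} = 2.241 (for α = 0.025, two-sided)
z_β = 1.476 (for power = 0.93)
d = 0.23

n = 2 · ((2.241 + 1.476) / 0.23)²
n = 2 · (16.161)²
n ≈ 522.36
Round up to the next whole number: n = 523 per group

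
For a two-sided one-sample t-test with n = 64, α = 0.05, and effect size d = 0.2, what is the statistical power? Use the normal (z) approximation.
Power ≈ 0.36

Power calculation (one-sample t-test, normal approximation):
z_β = d · √n - z_{α/2}
z_β = 0.2 · √64 - 1.960
z_β = 0.2 · 8.000 - 1.960
z_β = -0.360

Power = Φ(z_β) = Φ(-0.360) ≈ 0.359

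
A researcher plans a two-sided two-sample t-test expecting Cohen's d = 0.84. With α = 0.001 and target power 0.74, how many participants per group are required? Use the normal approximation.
n = 44 per group

Sample size formula (two-sample t-test, normal approximation):
n = 2 · ((z_{α/2} + z_β) / d)²

z_{α/2} = 3.291 (for α = 0.001, two-sided)
z_β = 0.643 (for power = 0.74)
d = 0.84

n = 2 · ((3.291 + 0.643) / 0.84)²
n = 2 · (4.683)²
n ≈ 43.86
Round up to the next whole number: n = 44 per group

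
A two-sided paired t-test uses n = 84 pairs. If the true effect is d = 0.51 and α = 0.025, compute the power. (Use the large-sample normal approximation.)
Power ≈ 0.99

Power calculation (paired t-test, normal approximation):
z_β = d · √n - z_{α/2}
z_β = 0.51 · √84 - 2.241
z_β = 0.51 · 9.165 - 2.241
z_β = 2.433

Power = Φ(z_β) = Φ(2.433) ≈ 0.993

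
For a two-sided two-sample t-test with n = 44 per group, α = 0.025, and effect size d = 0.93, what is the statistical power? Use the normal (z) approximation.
Power ≈ 0.98

Power calculation (two-sample t-test, normal approximation):
z_β = d · √(n/2) - z_{α/2}
z_β = 0.93 · √(44/2) - 2.241
z_β = 0.93 · 4.690 - 2.241
z_β = 2.121

Power = Φ(z_β) = Φ(2.121) ≈ 0.983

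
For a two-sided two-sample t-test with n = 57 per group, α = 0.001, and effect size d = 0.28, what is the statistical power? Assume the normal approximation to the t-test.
Power ≈ 0.04

Power calculation (two-sample t-test, normal approximation):
z_β = d · √(n/2) - z_{α/2}
z_β = 0.28 · √(57/2) - 3.291
z_β = 0.28 · 5.339 - 3.291
z_β = -1.796

Power = Φ(z_β) = Φ(-1.796) ≈ 0.036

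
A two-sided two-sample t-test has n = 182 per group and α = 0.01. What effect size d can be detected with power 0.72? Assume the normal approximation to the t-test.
d ≈ 0.33

Minimum detectable effect (two-sample t-test, normal approximation):
d = (z_{α/2} + z_β) / √(n/2)
d = (2.576 + 0.583) / √(182/2)
d = 3.159 / 9.539
d ≈ 0.33

By Cohen's convention (0.2 small / 0.5 medium / 0.8 large): small effect.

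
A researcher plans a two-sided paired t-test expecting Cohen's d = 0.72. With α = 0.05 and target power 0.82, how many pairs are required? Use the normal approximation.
n = 16 pairs

Sample size formula (paired t-test, normal approximation):
n = ((z_{α/2} + z_β) / d)²

z_{α/2} = 1.960 (for α = 0.05, two-sided)
z_β = 0.915 (for power = 0.82)
d = 0.72

n = ((1.960 + 0.915) / 0.72)²
n = (3.993)²
n ≈ 15.94
Round up to the next whole number: n = 16 pairs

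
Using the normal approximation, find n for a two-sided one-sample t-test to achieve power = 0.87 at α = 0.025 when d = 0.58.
n = 34

Sample size formula (one-sample t-test, normal approximation):
n = ((z_{α/2} + z_β) / d)²

z_{α/2} = 2.241 (for α = 0.025, two-sided)
z_β = 1.126 (for power = 0.87)
d = 0.58

n = ((2.241 + 1.126) / 0.58)²
n = (5.805)²
n ≈ 33.70
Round up to the next whole number: n = 34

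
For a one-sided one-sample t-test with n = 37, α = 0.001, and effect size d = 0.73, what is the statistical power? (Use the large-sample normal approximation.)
Power ≈ 0.91

Power calculation (one-sample t-test, normal approximation):
z_β = d · √n - z_α
z_β = 0.73 · √37 - 3.090
z_β = 0.73 · 6.083 - 3.090
z_β = 1.350

Power = Φ(z_β) = Φ(1.350) ≈ 0.912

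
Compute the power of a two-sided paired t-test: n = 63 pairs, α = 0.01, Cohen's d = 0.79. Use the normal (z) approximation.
Power ≈ 1.00

Power calculation (paired t-test, normal approximation):
z_β = d · √n - z_{α/2}
z_β = 0.79 · √63 - 2.576
z_β = 0.79 · 7.937 - 2.576
z_β = 3.695

Power = Φ(z_β) = Φ(3.695) ≈ 1.000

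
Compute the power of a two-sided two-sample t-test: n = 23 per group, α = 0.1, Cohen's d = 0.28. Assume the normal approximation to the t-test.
Power ≈ 0.24

Power calculation (two-sample t-test, normal approximation):
z_β = d · √(n/2) - z_{α/2}
z_β = 0.28 · √(23/2) - 1.645
z_β = 0.28 · 3.391 - 1.645
z_β = -0.695

Power = Φ(z_β) = Φ(-0.695) ≈ 0.243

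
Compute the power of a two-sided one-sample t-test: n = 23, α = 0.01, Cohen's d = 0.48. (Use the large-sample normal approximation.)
Power ≈ 0.39

Power calculation (one-sample t-test, normal approximation):
z_β = d · √n - z_{α/2}
z_β = 0.48 · √23 - 2.576
z_β = 0.48 · 4.796 - 2.576
z_β = -0.274

Power = Φ(z_β) = Φ(-0.274) ≈ 0.392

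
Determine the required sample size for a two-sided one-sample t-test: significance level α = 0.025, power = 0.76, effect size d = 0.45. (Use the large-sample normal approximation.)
n = 43

Sample size formula (one-sample t-test, normal approximation):
n = ((z_{α/2} + z_β) / d)²

z_{α/2} = 2.241 (for α = 0.025, two-sided)
z_β = 0.706 (for power = 0.76)
d = 0.45

n = ((2.241 + 0.706) / 0.45)²
n = (6.549)²
n ≈ 42.89
Round up to the next whole number: n = 43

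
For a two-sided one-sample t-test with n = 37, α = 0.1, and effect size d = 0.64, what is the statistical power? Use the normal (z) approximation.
Power ≈ 0.99

Power calculation (one-sample t-test, normal approximation):
z_β = d · √n - z_{α/2}
z_β = 0.64 · √37 - 1.645
z_β = 0.64 · 6.083 - 1.645
z_β = 2.248

Power = Φ(z_β) = Φ(2.248) ≈ 0.988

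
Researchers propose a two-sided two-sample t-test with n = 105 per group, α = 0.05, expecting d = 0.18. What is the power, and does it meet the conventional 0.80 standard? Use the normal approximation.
Power ≈ 0.26; the study is underpowered (power < 0.80)

Power calculation (two-sample t-test, normal approximation):
z_β = d · √(n/2) - z_{α/2}
z_β = 0.18 · √(105/2) - 1.960
z_β = 0.18 · 7.246 - 1.960
z_β = -0.656

Power = Φ(z_β) = Φ(-0.656) ≈ 0.256

Effect size d = 0.18 is very small by Cohen's convention (0.2/0.5/0.8).

Threshold: power ≥ 0.80 is conventionally adequate.
Power ≈ 0.26 → the study is underpowered (power < 0.80).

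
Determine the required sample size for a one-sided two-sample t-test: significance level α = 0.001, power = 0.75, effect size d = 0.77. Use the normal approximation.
n = 48 per group

Sample size formula (two-sample t-test, normal approximation):
n = 2 · ((z_α + z_β) / d)²

z_α = 3.090 (for α = 0.001, one-sided)
z_β = 0.674 (for power = 0.75)
d = 0.77

n = 2 · ((3.090 + 0.674) / 0.77)²
n = 2 · (4.888)²
n ≈ 47.79
Round up to the next whole number: n = 48 per group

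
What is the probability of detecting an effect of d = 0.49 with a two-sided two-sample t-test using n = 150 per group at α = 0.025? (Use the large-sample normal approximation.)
Power ≈ 0.98

Power calculation (two-sample t-test, normal approximation):
z_β = d · √(n/2) - z_{α/2}
z_β = 0.49 · √(150/2) - 2.241
z_β = 0.49 · 8.660 - 2.241
z_β = 2.002

Power = Φ(z_β) = Φ(2.002) ≈ 0.977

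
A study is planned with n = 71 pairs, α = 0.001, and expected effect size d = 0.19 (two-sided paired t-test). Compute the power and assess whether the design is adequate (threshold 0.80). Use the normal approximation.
Power ≈ 0.05; the study is underpowered (power < 0.80)

Power calculation (paired t-test, normal approximation):
z_β = d · √n - z_{α/2}
z_β = 0.19 · √71 - 3.291
z_β = 0.19 · 8.426 - 3.291
z_β = -1.690

Power = Φ(z_β) = Φ(-1.690) ≈ 0.046

Effect size d = 0.19 is very small by Cohen's convention (0.2/0.5/0.8).

Threshold: power ≥ 0.80 is conventionally adequate.
Power ≈ 0.05 → the study is underpowered (power < 0.80).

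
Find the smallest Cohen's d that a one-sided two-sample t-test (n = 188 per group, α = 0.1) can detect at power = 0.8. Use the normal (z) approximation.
d ≈ 0.22

Minimum detectable effect (two-sample t-test, normal approximation):
d = (z_α + z_β) / √(n/2)
d = (1.282 + 0.842) / √(188/2)
d = 2.123 / 9.695
d ≈ 0.22

By Cohen's convention (0.2 small / 0.5 medium / 0.8 large): small effect.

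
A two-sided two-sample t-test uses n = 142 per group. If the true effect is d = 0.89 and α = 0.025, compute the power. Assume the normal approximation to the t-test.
Power ≈ 1.00

Power calculation (two-sample t-test, normal approximation):
z_β = d · √(n/2) - z_{α/2}
z_β = 0.89 · √(142/2) - 2.241
z_β = 0.89 · 8.426 - 2.241
z_β = 5.258

Power = Φ(z_β) = Φ(5.258) ≈ 1.000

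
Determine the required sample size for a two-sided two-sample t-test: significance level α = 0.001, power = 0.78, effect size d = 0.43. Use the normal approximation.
n = 179 per group

Sample size formula (two-sample t-test, normal approximation):
n = 2 · ((z_{α/2} + z_β) / d)²

z_{α/2} = 3.291 (for α = 0.001, two-sided)
z_β = 0.772 (for power = 0.78)
d = 0.43

n = 2 · ((3.291 + 0.772) / 0.43)²
n = 2 · (9.449)²
n ≈ 178.57
Round up to the next whole number: n = 179 per group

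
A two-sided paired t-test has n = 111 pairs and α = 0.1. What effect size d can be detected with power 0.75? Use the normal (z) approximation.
d ≈ 0.22

Minimum detectable effect (paired t-test, normal approximation):
d = (z_{α/2} + z_β) / √n
d = (1.645 + 0.674) / √111
d = 2.319 / 10.536
d ≈ 0.22

By Cohen's convention (0.2 small / 0.5 medium / 0.8 large): small effect.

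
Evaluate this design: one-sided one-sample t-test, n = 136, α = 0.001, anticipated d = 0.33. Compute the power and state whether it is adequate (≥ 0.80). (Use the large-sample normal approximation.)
Power ≈ 0.78; the study is underpowered (power < 0.80)

Power calculation (one-sample t-test, normal approximation):
z_β = d · √n - z_α
z_β = 0.33 · √136 - 3.090
z_β = 0.33 · 11.662 - 3.090
z_β = 0.758

Power = Φ(z_β) = Φ(0.758) ≈ 0.776

Effect size d = 0.33 is small by Cohen's convention (0.2/0.5/0.8).

Threshold: power ≥ 0.80 is conventionally adequate.
Power ≈ 0.78 → the study is underpowered (power < 0.80).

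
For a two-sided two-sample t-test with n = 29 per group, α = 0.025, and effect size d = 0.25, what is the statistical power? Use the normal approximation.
Power ≈ 0.10

Power calculation (two-sample t-test, normal approximation):
z_β = d · √(n/2) - z_{α/2}
z_β = 0.25 · √(29/2) - 2.241
z_β = 0.25 · 3.808 - 2.241
z_β = -1.289

Power = Φ(z_β) = Φ(-1.289) ≈ 0.099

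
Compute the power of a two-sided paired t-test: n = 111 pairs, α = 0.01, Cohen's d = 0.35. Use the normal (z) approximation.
Power ≈ 0.87

Power calculation (paired t-test, normal approximation):
z_β = d · √n - z_{α/2}
z_β = 0.35 · √111 - 2.576
z_β = 0.35 · 10.536 - 2.576
z_β = 1.112

Power = Φ(z_β) = Φ(1.112) ≈ 0.867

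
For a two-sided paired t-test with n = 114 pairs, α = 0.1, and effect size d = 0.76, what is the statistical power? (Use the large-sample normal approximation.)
Power ≈ 1.00

Power calculation (paired t-test, normal approximation):
z_β = d · √n - z_{α/2}
z_β = 0.76 · √114 - 1.645
z_β = 0.76 · 10.677 - 1.645
z_β = 6.470

Power = Φ(z_β) = Φ(6.470) ≈ 1.000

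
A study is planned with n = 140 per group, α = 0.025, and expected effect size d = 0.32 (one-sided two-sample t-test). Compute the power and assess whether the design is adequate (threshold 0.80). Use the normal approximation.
Power ≈ 0.76; the study is underpowered (power < 0.80)

Power calculation (two-sample t-test, normal approximation):
z_β = d · √(n/2) - z_α
z_β = 0.32 · √(140/2) - 1.960
z_β = 0.32 · 8.367 - 1.960
z_β = 0.717

Power = Φ(z_β) = Φ(0.717) ≈ 0.763

Effect size d = 0.32 is small by Cohen's convention (0.2/0.5/0.8).

Threshold: power ≥ 0.80 is conventionally adequate.
Power ≈ 0.76 → the study is underpowered (power < 0.80).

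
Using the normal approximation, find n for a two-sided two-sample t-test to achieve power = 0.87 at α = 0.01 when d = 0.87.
n = 37 per group

Sample size formula (two-sample t-test, normal approximation):
n = 2 · ((z_{α/2} + z_β) / d)²

z_{α/2} = 2.576 (for α = 0.01, two-sided)
z_β = 1.126 (for power = 0.87)
d = 0.87

n = 2 · ((2.576 + 1.126) / 0.87)²
n = 2 · (4.255)²
n ≈ 36.21
Round up to the next whole number: n = 37 per group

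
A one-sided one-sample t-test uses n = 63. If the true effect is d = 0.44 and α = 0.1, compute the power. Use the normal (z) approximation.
Power ≈ 0.99

Power calculation (one-sample t-test, normal approximation):
z_β = d · √n - z_α
z_β = 0.44 · √63 - 1.282
z_β = 0.44 · 7.937 - 1.282
z_β = 2.211

Power = Φ(z_β) = Φ(2.211) ≈ 0.986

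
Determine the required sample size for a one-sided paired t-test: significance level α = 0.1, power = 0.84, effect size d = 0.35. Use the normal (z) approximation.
n = 43 pairs

Sample size formula (paired t-test, normal approximation):
n = ((z_α + z_β) / d)²

z_α = 1.282 (for α = 0.1, one-sided)
z_β = 0.994 (for power = 0.84)
d = 0.35

n = ((1.282 + 0.994) / 0.35)²
n = (6.503)²
n ≈ 42.29
Round up to the next whole number: n = 43 pairs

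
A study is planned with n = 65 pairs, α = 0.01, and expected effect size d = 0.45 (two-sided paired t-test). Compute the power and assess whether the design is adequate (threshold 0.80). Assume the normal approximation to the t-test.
Power ≈ 0.85; the study is adequately powered (power ≥ 0.80)

Power calculation (paired t-test, normal approximation):
z_β = d · √n - z_{α/2}
z_β = 0.45 · √65 - 2.576
z_β = 0.45 · 8.062 - 2.576
z_β = 1.052

Power = Φ(z_β) = Φ(1.052) ≈ 0.854

Effect size d = 0.45 is small by Cohen's convention (0.2/0.5/0.8).

Threshold: power ≥ 0.80 is conventionally adequate.
Power ≈ 0.85 → the study is adequately powered (power ≥ 0.80).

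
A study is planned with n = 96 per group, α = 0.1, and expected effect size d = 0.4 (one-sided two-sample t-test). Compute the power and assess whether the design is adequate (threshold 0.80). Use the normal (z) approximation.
Power ≈ 0.93; the study is adequately powered (power ≥ 0.80)

Power calculation (two-sample t-test, normal approximation):
z_β = d · √(n/2) - z_α
z_β = 0.4 · √(96/2) - 1.282
z_β = 0.4 · 6.928 - 1.282
z_β = 1.490

Power = Φ(z_β) = Φ(1.490) ≈ 0.932

Effect size d = 0.4 is small by Cohen's convention (0.2/0.5/0.8).

Threshold: power ≥ 0.80 is conventionally adequate.
Power ≈ 0.93 → the study is adequately powered (power ≥ 0.80).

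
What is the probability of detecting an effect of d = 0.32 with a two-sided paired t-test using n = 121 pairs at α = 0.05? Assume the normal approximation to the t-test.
Power ≈ 0.94

Power calculation (paired t-test, normal approximation):
z_β = d · √n - z_{α/2}
z_β = 0.32 · √121 - 1.960
z_β = 0.32 · 11.000 - 1.960
z_β = 1.560

Power = Φ(z_β) = Φ(1.560) ≈ 0.941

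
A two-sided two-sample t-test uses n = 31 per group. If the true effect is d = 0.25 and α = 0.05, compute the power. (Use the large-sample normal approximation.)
Power ≈ 0.16

Power calculation (two-sample t-test, normal approximation):
z_β = d · √(n/2) - z_{α/2}
z_β = 0.25 · √(31/2) - 1.960
z_β = 0.25 · 3.937 - 1.960
z_β = -0.976

Power = Φ(z_β) = Φ(-0.976) ≈ 0.165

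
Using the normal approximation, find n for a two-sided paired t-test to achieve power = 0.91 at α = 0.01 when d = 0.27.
n = 211 pairs

Sample size formula (paired t-test, normal approximation):
n = ((z_{α/2} + z_β) / d)²

z_{α/2} = 2.576 (for α = 0.01, two-sided)
z_β = 1.341 (for power = 0.91)
d = 0.27

n = ((2.576 + 1.341) / 0.27)²
n = (14.507)²
n ≈ 210.45
Round up to the next whole number: n = 211 pairs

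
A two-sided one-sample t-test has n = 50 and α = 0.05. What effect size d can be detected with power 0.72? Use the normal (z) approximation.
d ≈ 0.36

Minimum detectable effect (one-sample t-test, normal approximation):
d = (z_{α/2} + z_β) / √n
d = (1.960 + 0.583) / √50
d = 2.543 / 7.071
d ≈ 0.36

By Cohen's convention (0.2 small / 0.5 medium / 0.8 large): small effect.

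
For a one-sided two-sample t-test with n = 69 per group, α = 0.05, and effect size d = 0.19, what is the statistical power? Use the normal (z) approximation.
Power ≈ 0.30

Power calculation (two-sample t-test, normal approximation):
z_β = d · √(n/2) - z_α
z_β = 0.19 · √(69/2) - 1.645
z_β = 0.19 · 5.874 - 1.645
z_β = -0.529

Power = Φ(z_β) = Φ(-0.529) ≈ 0.298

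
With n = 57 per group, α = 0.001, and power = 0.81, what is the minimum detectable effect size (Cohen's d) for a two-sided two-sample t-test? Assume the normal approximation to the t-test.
d ≈ 0.78

Minimum detectable effect (two-sample t-test, normal approximation):
d = (z_{α/2} + z_β) / √(n/2)
d = (3.291 + 0.878) / √(57/2)
d = 4.168 / 5.339
d ≈ 0.78

By Cohen's convention (0.2 small / 0.5 medium / 0.8 large): medium effect.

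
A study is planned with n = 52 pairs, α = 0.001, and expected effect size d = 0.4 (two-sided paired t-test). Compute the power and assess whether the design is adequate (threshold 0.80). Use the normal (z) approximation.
Power ≈ 0.34; the study is underpowered (power < 0.80)

Power calculation (paired t-test, normal approximation):
z_β = d · √n - z_{α/2}
z_β = 0.4 · √52 - 3.291
z_β = 0.4 · 7.211 - 3.291
z_β = -0.406

Power = Φ(z_β) = Φ(-0.406) ≈ 0.342

Effect size d = 0.4 is small by Cohen's convention (0.2/0.5/0.8).

Threshold: power ≥ 0.80 is conventionally adequate.
Power ≈ 0.34 → the study is underpowered (power < 0.80).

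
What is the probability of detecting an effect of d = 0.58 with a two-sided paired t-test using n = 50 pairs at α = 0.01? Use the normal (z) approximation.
Power ≈ 0.94

Power calculation (paired t-test, normal approximation):
z_β = d · √n - z_{α/2}
z_β = 0.58 · √50 - 2.576
z_β = 0.58 · 7.071 - 2.576
z_β = 1.525

Power = Φ(z_β) = Φ(1.525) ≈ 0.936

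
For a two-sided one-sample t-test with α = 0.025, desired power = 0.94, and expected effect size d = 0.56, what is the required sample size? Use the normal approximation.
n = 46

Sample size formula (one-sample t-test, normal approximation):
n = ((z_{α/2} + z_β) / d)²

z_{α/2} = 2.241 (for α = 0.025, two-sided)
z_β = 1.555 (for power = 0.94)
d = 0.56

n = ((2.241 + 1.555) / 0.56)²
n = (6.779)²
n ≈ 45.95
Round up to the next whole number: n = 46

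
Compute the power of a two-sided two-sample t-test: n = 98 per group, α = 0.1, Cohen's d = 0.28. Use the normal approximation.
Power ≈ 0.62

Power calculation (two-sample t-test, normal approximation):
z_β = d · √(n/2) - z_{α/2}
z_β = 0.28 · √(98/2) - 1.645
z_β = 0.28 · 7.000 - 1.645
z_β = 0.315

Power = Φ(z_β) = Φ(0.315) ≈ 0.624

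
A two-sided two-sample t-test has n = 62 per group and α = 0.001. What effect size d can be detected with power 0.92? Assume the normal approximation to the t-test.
d ≈ 0.84

Minimum detectable effect (two-sample t-test, normal approximation):
d = (z_{α/2} + z_β) / √(n/2)
d = (3.291 + 1.405) / √(62/2)
d = 4.696 / 5.568
d ≈ 0.84

By Cohen's convention (0.2 small / 0.5 medium / 0.8 large): large effect.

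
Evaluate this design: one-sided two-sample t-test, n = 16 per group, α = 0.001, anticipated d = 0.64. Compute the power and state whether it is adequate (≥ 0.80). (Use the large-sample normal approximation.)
Power ≈ 0.10; the study is underpowered (power < 0.80)

Power calculation (two-sample t-test, normal approximation):
z_β = d · √(n/2) - z_α
z_β = 0.64 · √(16/2) - 3.090
z_β = 0.64 · 2.828 - 3.090
z_β = -1.280

Power = Φ(z_β) = Φ(-1.280) ≈ 0.100

Effect size d = 0.64 is medium by Cohen's convention (0.2/0.5/0.8).

Threshold: power ≥ 0.80 is conventionally adequate.
Power ≈ 0.10 → the study is underpowered (power < 0.80).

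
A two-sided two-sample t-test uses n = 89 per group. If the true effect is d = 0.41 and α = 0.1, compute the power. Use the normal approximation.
Power ≈ 0.86

Power calculation (two-sample t-test, normal approximation):
z_β = d · √(n/2) - z_{α/2}
z_β = 0.41 · √(89/2) - 1.645
z_β = 0.41 · 6.671 - 1.645
z_β = 1.090

Power = Φ(z_β) = Φ(1.090) ≈ 0.862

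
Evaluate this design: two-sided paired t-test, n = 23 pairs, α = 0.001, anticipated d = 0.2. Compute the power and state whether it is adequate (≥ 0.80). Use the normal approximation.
Power ≈ 0.01; the study is underpowered (power < 0.80)

Power calculation (paired t-test, normal approximation):
z_β = d · √n - z_{α/2}
z_β = 0.2 · √23 - 3.291
z_β = 0.2 · 4.796 - 3.291
z_β = -2.331

Power = Φ(z_β) = Φ(-2.331) ≈ 0.010

Effect size d = 0.2 is small by Cohen's convention (0.2/0.5/0.8).

Threshold: power ≥ 0.80 is conventionally adequate.
Power ≈ 0.01 → the study is underpowered (power < 0.80).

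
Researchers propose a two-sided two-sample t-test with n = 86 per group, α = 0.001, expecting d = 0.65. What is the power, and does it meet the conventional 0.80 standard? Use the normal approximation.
Power ≈ 0.83; the study is adequately powered (power ≥ 0.80)

Power calculation (two-sample t-test, normal approximation):
z_β = d · √(n/2) - z_{α/2}
z_β = 0.65 · √(86/2) - 3.291
z_β = 0.65 · 6.557 - 3.291
z_β = 0.972

Power = Φ(z_β) = Φ(0.972) ≈ 0.834

Effect size d = 0.65 is medium by Cohen's convention (0.2/0.5/0.8).

Threshold: power ≥ 0.80 is conventionally adequate.
Power ≈ 0.83 → the study is adequately powered (power ≥ 0.80).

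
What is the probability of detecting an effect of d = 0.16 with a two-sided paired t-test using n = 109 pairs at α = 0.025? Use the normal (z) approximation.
Power ≈ 0.28

Power calculation (paired t-test, normal approximation):
z_β = d · √n - z_{α/2}
z_β = 0.16 · √109 - 2.241
z_β = 0.16 · 10.440 - 2.241
z_β = -0.571

Power = Φ(z_β) = Φ(-0.571) ≈ 0.284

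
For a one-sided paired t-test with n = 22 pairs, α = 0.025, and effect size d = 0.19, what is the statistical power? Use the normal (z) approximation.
Power ≈ 0.14

Power calculation (paired t-test, normal approximation):
z_β = d · √n - z_α
z_β = 0.19 · √22 - 1.960
z_β = 0.19 · 4.690 - 1.960
z_β = -1.069

Power = Φ(z_β) = Φ(-1.069) ≈ 0.143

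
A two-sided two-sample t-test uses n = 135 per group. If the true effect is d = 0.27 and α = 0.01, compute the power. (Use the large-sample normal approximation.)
Power ≈ 0.36

Power calculation (two-sample t-test, normal approximation):
z_β = d · √(n/2) - z_{α/2}
z_β = 0.27 · √(135/2) - 2.576
z_β = 0.27 · 8.216 - 2.576
z_β = -0.358

Power = Φ(z_β) = Φ(-0.358) ≈ 0.360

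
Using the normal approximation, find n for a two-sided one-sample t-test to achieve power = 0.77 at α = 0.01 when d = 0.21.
n = 250

Sample size formula (one-sample t-test, normal approximation):
n = ((z_{α/2} + z_β) / d)²

z_{α/2} = 2.576 (for α = 0.01, two-sided)
z_β = 0.739 (for power = 0.77)
d = 0.21

n = ((2.576 + 0.739) / 0.21)²
n = (15.786)²
n ≈ 249.20
Round up to the next whole number: n = 250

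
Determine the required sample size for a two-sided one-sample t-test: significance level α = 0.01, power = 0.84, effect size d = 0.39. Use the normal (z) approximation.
n = 84

Sample size formula (one-sample t-test, normal approximation):
n = ((z_{α/2} + z_β) / d)²

z_{α/2} = 2.576 (for α = 0.01, two-sided)
z_β = 0.994 (for power = 0.84)
d = 0.39

n = ((2.576 + 0.994) / 0.39)²
n = (9.154)²
n ≈ 83.80
Round up to the next whole number: n = 84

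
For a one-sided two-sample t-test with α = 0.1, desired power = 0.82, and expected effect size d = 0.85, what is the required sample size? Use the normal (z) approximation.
n = 14 per group

Sample size formula (two-sample t-test, normal approximation):
n = 2 · ((z_α + z_β) / d)²

z_α = 1.282 (for α = 0.1, one-sided)
z_β = 0.915 (for power = 0.82)
d = 0.85

n = 2 · ((1.282 + 0.915) / 0.85)²
n = 2 · (2.585)²
n ≈ 13.36
Round up to the next whole number: n = 14 per group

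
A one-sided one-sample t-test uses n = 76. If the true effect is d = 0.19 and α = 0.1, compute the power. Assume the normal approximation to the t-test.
Power ≈ 0.65

Power calculation (one-sample t-test, normal approximation):
z_β = d · √n - z_α
z_β = 0.19 · √76 - 1.282
z_β = 0.19 · 8.718 - 1.282
z_β = 0.375

Power = Φ(z_β) = Φ(0.375) ≈ 0.646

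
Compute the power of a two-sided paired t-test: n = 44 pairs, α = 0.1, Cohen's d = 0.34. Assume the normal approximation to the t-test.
Power ≈ 0.73

Power calculation (paired t-test, normal approximation):
z_β = d · √n - z_{α/2}
z_β = 0.34 · √44 - 1.645
z_β = 0.34 · 6.633 - 1.645
z_β = 0.610

Power = Φ(z_β) = Φ(0.610) ≈ 0.729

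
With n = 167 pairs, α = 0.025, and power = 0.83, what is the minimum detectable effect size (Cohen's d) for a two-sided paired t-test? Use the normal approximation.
d ≈ 0.25

Minimum detectable effect (paired t-test, normal approximation):
d = (z_{α/2} + z_β) / √n
d = (2.241 + 0.954) / √167
d = 3.196 / 12.923
d ≈ 0.25

By Cohen's convention (0.2 small / 0.5 medium / 0.8 large): small effect.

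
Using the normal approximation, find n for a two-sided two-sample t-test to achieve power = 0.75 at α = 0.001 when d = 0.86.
n = 43 per group

Sample size formula (two-sample t-test, normal approximation):
n = 2 · ((z_{α/2} + z_β) / d)²

z_{α/2} = 3.291 (for α = 0.001, two-sided)
z_β = 0.674 (for power = 0.75)
d = 0.86

n = 2 · ((3.291 + 0.674) / 0.86)²
n = 2 · (4.610)²
n ≈ 42.50
Round up to the next whole number: n = 43 per group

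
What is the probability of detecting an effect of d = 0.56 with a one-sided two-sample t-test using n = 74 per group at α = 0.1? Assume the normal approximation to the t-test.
Power ≈ 0.98

Power calculation (two-sample t-test, normal approximation):
z_β = d · √(n/2) - z_α
z_β = 0.56 · √(74/2) - 1.282
z_β = 0.56 · 6.083 - 1.282
z_β = 2.125

Power = Φ(z_β) = Φ(2.125) ≈ 0.983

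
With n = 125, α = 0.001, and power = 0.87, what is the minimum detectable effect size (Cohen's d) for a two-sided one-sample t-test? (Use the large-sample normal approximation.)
d ≈ 0.40

Minimum detectable effect (one-sample t-test, normal approximation):
d = (z_{α/2} + z_β) / √n
d = (3.291 + 1.126) / √125
d = 4.417 / 11.180
d ≈ 0.40

By Cohen's convention (0.2 small / 0.5 medium / 0.8 large): small effect.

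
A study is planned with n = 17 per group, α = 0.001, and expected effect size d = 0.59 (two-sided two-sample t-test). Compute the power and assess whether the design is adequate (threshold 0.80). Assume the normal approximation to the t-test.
Power ≈ 0.06; the study is underpowered (power < 0.80)

Power calculation (two-sample t-test, normal approximation):
z_β = d · √(n/2) - z_{α/2}
z_β = 0.59 · √(17/2) - 3.291
z_β = 0.59 · 2.915 - 3.291
z_β = -1.570

Power = Φ(z_β) = Φ(-1.570) ≈ 0.058

Effect size d = 0.59 is medium by Cohen's convention (0.2/0.5/0.8).

Threshold: power ≥ 0.80 is conventionally adequate.
Power ≈ 0.06 → the study is underpowered (power < 0.80).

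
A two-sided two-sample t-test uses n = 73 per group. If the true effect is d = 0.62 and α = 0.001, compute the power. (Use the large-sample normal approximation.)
Power ≈ 0.68

Power calculation (two-sample t-test, normal approximation):
z_β = d · √(n/2) - z_{α/2}
z_β = 0.62 · √(73/2) - 3.291
z_β = 0.62 · 6.042 - 3.291
z_β = 0.455

Power = Φ(z_β) = Φ(0.455) ≈ 0.676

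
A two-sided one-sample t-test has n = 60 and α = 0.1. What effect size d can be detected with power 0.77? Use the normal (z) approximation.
d ≈ 0.31

Minimum detectable effect (one-sample t-test, normal approximation):
d = (z_{α/2} + z_β) / √n
d = (1.645 + 0.739) / √60
d = 2.384 / 7.746
d ≈ 0.31

By Cohen's convention (0.2 small / 0.5 medium / 0.8 large): small effect.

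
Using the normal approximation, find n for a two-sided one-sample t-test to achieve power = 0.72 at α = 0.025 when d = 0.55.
n = 27

Sample size formula (one-sample t-test, normal approximation):
n = ((z_{α/2} + z_β) / d)²

z_{α/2} = 2.241 (for α = 0.025, two-sided)
z_β = 0.583 (for power = 0.72)
d = 0.55

n = ((2.241 + 0.583) / 0.55)²
n = (5.135)²
n ≈ 26.37
Round up to the next whole number: n = 27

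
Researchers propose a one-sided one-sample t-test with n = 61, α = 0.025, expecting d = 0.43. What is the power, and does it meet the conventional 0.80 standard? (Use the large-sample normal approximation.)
Power ≈ 0.92; the study is adequately powered (power ≥ 0.80)

Power calculation (one-sample t-test, normal approximation):
z_β = d · √n - z_α
z_β = 0.43 · √61 - 1.960
z_β = 0.43 · 7.810 - 1.960
z_β = 1.398

Power = Φ(z_β) = Φ(1.398) ≈ 0.919

Effect size d = 0.43 is small by Cohen's convention (0.2/0.5/0.8).

Threshold: power ≥ 0.80 is conventionally adequate.
Power ≈ 0.92 → the study is adequately powered (power ≥ 0.80).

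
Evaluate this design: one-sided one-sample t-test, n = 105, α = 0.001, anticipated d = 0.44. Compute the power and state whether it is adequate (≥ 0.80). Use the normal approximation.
Power ≈ 0.92; the study is adequately powered (power ≥ 0.80)

Power calculation (one-sample t-test, normal approximation):
z_β = d · √n - z_α
z_β = 0.44 · √105 - 3.090
z_β = 0.44 · 10.247 - 3.090
z_β = 1.418

Power = Φ(z_β) = Φ(1.418) ≈ 0.922

Effect size d = 0.44 is small by Cohen's convention (0.2/0.5/0.8).

Threshold: power ≥ 0.80 is conventionally adequate.
Power ≈ 0.92 → the study is adequately powered (power ≥ 0.80).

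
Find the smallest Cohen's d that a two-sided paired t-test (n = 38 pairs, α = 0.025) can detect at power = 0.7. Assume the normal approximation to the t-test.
d ≈ 0.45

Minimum detectable effect (paired t-test, normal approximation):
d = (z_{α/2} + z_β) / √n
d = (2.241 + 0.524) / √38
d = 2.766 / 6.164
d ≈ 0.45

By Cohen's convention (0.2 small / 0.5 medium / 0.8 large): small effect.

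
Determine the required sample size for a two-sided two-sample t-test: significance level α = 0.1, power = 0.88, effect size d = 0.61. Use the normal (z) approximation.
n = 43 per group

Sample size formula (two-sample t-test, normal approximation):
n = 2 · ((z_{α/2} + z_β) / d)²

z_{α/2} = 1.645 (for α = 0.1, two-sided)
z_β = 1.175 (for power = 0.88)
d = 0.61

n = 2 · ((1.645 + 1.175) / 0.61)²
n = 2 · (4.623)²
n ≈ 42.74
Round up to the next whole number: n = 43 per group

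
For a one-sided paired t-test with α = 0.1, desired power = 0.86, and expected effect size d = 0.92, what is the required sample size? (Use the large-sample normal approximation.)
n = 7 pairs

Sample size formula (paired t-test, normal approximation):
n = ((z_α + z_β) / d)²

z_α = 1.282 (for α = 0.1, one-sided)
z_β = 1.080 (for power = 0.86)
d = 0.92

n = ((1.282 + 1.080) / 0.92)²
n = (2.567)²
n ≈ 6.59
Round up to the next whole number: n = 7 pairs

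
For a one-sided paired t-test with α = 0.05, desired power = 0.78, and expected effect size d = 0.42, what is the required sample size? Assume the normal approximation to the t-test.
n = 34 pairs

Sample size formula (paired t-test, normal approximation):
n = ((z_α + z_β) / d)²

z_α = 1.645 (for α = 0.05, one-sided)
z_β = 0.772 (for power = 0.78)
d = 0.42

n = ((1.645 + 0.772) / 0.42)²
n = (5.755)²
n ≈ 33.12
Round up to the next whole number: n = 34 pairs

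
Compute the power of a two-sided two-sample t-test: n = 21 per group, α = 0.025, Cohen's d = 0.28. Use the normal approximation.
Power ≈ 0.09

Power calculation (two-sample t-test, normal approximation):
z_β = d · √(n/2) - z_{α/2}
z_β = 0.28 · √(21/2) - 2.241
z_β = 0.28 · 3.240 - 2.241
z_β = -1.334

Power = Φ(z_β) = Φ(-1.334) ≈ 0.091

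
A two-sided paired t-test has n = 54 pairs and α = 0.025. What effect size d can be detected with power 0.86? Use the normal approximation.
d ≈ 0.45

Minimum detectable effect (paired t-test, normal approximation):
d = (z_{α/2} + z_β) / √n
d = (2.241 + 1.080) / √54
d = 3.322 / 7.348
d ≈ 0.45

By Cohen's convention (0.2 small / 0.5 medium / 0.8 large): small effect.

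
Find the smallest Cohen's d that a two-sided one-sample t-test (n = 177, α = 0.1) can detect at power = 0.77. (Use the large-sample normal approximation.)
d ≈ 0.18

Minimum detectable effect (one-sample t-test, normal approximation):
d = (z_{α/2} + z_β) / √n
d = (1.645 + 0.739) / √177
d = 2.384 / 13.304
d ≈ 0.18

By Cohen's convention (0.2 small / 0.5 medium / 0.8 large): very small effect.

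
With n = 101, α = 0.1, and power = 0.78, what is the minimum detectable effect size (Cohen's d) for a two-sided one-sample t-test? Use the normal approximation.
d ≈ 0.24

Minimum detectable effect (one-sample t-test, normal approximation):
d = (z_{α/2} + z_β) / √n
d = (1.645 + 0.772) / √101
d = 2.417 / 10.050
d ≈ 0.24

By Cohen's convention (0.2 small / 0.5 medium / 0.8 large): small effect.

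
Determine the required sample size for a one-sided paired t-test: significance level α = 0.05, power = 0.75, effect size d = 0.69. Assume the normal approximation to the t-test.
n = 12 pairs

Sample size formula (paired t-test, normal approximation):
n = ((z_α + z_β) / d)²

z_α = 1.645 (for α = 0.05, one-sided)
z_β = 0.674 (for power = 0.75)
d = 0.69

n = ((1.645 + 0.674) / 0.69)²
n = (3.361)²
n ≈ 11.30
Round up to the next whole number: n = 12 pairs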